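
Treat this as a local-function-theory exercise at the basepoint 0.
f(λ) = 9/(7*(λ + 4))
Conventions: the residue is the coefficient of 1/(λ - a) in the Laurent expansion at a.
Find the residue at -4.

The residue is 9/7.

At the order-1 pole -4 set g(λ) = (λ - (-4))*f(λ) = 9/7.
Simple pole: residue = g(a) at a = -4, which is 9/7.


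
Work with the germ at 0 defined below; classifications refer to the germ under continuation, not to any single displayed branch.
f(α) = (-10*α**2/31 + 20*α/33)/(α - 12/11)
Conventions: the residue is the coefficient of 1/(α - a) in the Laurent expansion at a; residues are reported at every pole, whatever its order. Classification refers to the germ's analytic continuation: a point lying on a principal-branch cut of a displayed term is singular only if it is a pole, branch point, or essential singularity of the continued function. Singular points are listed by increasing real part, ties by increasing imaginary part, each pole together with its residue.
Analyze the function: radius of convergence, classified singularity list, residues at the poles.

Radius of convergence at 0: 12/11.
At 12/11: a pole of order 1; residue 1040/3751.

Denominator factor (α - 12/11): pole of order 1 at 12/11, modulus 12/11.
The radius of convergence is the smallest modulus among the singular points: 12/11.
At the order-1 pole 12/11 set g(α) = (α - (12/11))*f(α) = -10*α**2/31 + 20*α/33.
Simple pole: residue = g(a) at a = 12/11, which is 1040/3751.


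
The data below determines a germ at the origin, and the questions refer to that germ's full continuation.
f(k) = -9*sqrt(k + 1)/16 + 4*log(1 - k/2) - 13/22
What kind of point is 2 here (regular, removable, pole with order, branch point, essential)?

The point is a logarithmic branch point.

The term (4)*log(1 - k/(2)) has argument 1 - 2/(2) = 0 at 2: a logarithmic (infinitely-sheeted) branch point; the remaining terms are analytic or single-valued there.


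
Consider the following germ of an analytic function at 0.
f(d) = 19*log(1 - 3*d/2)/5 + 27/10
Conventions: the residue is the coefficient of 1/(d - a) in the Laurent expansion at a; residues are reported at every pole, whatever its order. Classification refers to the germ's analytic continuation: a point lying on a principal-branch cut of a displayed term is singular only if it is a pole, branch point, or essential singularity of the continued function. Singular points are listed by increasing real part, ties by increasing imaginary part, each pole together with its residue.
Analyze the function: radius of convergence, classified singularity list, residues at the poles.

Branch term (19/5)*log(1 - d/(2/3)): its argument vanishes at d = 2/3, a logarithmic branch point, modulus 2/3.
The radius of convergence is the smallest modulus among the singular points: 2/3.

Radius of convergence at 0: 2/3.
At 2/3: a logarithmic branch point.


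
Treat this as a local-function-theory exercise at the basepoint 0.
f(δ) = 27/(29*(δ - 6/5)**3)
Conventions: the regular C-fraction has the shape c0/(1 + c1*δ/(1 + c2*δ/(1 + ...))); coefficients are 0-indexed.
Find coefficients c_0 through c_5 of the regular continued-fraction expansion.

The regular C-fraction coefficients are [-125/232, -5/2, 5/6, -5/9, 5/36, -5/12].

Taylor coefficients (expand at 0): a_0 = -125/232, a_1 = -625/464, a_2 = -3125/1392, a_3 = -78125/25056, a_4 = -390625/100224, a_5 = -2734375/601344.
c0 = a_0 = -125/232. Peel one level at a time: if S = 1 + c*δ/S' with S'(0) = 1, then c is the δ-coefficient of S and S' = c*δ/(S - 1).
S_1 = c0/f = 1 + (-5/2)*δ + (25/12)*δ^2 + ...; c1 = -5/2.
S_2 = c1*δ/(S_1 - 1) = 1 + (5/6)*δ + (25/54)*δ^2 + ...; c2 = 5/6.
S_3 = c2*δ/(S_2 - 1) = 1 + (-5/9)*δ + (25/324)*δ^2 + ...; c3 = -5/9.
S_4 = c3*δ/(S_3 - 1) = 1 + (5/36)*δ + (25/432)*δ^2 + ...; c4 = 5/36.
S_5 = c4*δ/(S_4 - 1) = 1 + (-5/12)*δ + ...; c5 = -5/12.


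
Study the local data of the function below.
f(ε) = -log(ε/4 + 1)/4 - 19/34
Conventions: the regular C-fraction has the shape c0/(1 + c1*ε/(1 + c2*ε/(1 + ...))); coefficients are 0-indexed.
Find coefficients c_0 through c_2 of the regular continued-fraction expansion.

Taylor coefficients (expand at 0): a_0 = -19/34, a_1 = -1/16, a_2 = 1/128.
c0 = a_0 = -19/34. Peel one level at a time: if S = 1 + c*ε/S' with S'(0) = 1, then c is the ε-coefficient of S and S' = c*ε/(S - 1).
S_1 = c0/f = 1 + (-17/152)*ε + (153/5776)*ε^2 + ...; c1 = -17/152.
S_2 = c1*ε/(S_1 - 1) = 1 + (9/38)*ε + ...; c2 = 9/38.

The regular C-fraction coefficients are [-19/34, -17/152, 9/38].


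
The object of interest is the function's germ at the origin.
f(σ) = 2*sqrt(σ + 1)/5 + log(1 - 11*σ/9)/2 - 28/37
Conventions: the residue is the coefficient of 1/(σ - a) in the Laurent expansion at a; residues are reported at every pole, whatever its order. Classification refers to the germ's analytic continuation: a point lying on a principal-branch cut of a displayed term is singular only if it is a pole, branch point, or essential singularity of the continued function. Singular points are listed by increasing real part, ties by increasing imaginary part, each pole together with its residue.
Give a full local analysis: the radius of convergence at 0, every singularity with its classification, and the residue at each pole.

Branch term (2/5)*sqrt(1 - σ/(-1)): its argument vanishes at σ = -1, a square-root branch point, modulus 1.
Branch term (1/2)*log(1 - σ/(9/11)): its argument vanishes at σ = 9/11, a logarithmic branch point, modulus 9/11.
The radius of convergence is the smallest modulus among the singular points: 9/11.
List the singular points by increasing real part (a conjugate pair: the negative imaginary part first).

Radius of convergence at 0: 9/11.
At -1: an algebraic (square-root) branch point.
At 9/11: a logarithmic branch point.


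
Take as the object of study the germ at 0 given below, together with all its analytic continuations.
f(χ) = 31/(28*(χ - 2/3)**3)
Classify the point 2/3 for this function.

The denominator factor χ - 2/3 vanishes at 2/3 and appears to the power 3; the numerator there equals 31/28, nonzero, and no other factor vanishes.
Hence a pole whose order is the multiplicity, 3.

The point is a pole of order 3.


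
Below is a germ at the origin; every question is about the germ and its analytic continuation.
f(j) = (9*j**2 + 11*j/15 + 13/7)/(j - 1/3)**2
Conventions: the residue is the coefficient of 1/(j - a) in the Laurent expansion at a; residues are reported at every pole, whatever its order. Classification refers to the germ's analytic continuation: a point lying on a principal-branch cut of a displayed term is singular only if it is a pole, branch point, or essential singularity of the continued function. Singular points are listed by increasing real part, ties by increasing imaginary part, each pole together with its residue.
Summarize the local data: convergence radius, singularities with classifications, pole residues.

Radius of convergence at 0: 1/3.
At 1/3: a pole of order 2; residue 101/15.

Denominator factor (j - 1/3)^2: pole of order 2 at 1/3, modulus 1/3.
The radius of convergence is the smallest modulus among the singular points: 1/3.
At the order-2 pole 1/3 set g(j) = (j - (1/3))^2*f(j) = 9*j**2 + 11*j/15 + 13/7.
Order-2 pole: residue = g'(a); g'(1/3) = 101/15, so the residue is 101/15.


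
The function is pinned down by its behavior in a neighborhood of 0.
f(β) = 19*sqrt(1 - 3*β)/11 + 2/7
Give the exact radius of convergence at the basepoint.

The radius of convergence is 1/3.

Branch term (19/11)*sqrt(1 - β/(1/3)): its argument vanishes at β = 1/3, a square-root branch point, modulus 1/3.
The radius of convergence is the smallest modulus among the singular points: 1/3.


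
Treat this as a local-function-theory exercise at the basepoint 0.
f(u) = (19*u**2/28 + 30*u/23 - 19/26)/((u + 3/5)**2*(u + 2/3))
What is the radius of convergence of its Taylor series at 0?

The radius of convergence is 3/5.

Denominator factor (u + 3/5)^2: pole of order 2 at -3/5, modulus 3/5.
Denominator factor (u + 2/3): pole of order 1 at -2/3, modulus 2/3.
The radius of convergence is the smallest modulus among the singular points: 3/5.


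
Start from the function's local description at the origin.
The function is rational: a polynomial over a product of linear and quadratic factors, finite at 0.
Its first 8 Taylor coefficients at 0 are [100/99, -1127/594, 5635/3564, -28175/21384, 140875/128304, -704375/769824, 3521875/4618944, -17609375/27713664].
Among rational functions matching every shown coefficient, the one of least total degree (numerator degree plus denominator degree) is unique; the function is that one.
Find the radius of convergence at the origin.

The radius of convergence is 6/5.

No rational of total degree below 2 reproduces all 8 coefficients; solving the [1/1] Pade equations on them gives f(k) = (40/33 - 19*k/15)/(k + 6/5), whose expansion matches every shown term.
Denominator factor (k + 6/5): pole of order 1 at -6/5, modulus 6/5.
The radius of convergence is the smallest modulus among the singular points: 6/5.


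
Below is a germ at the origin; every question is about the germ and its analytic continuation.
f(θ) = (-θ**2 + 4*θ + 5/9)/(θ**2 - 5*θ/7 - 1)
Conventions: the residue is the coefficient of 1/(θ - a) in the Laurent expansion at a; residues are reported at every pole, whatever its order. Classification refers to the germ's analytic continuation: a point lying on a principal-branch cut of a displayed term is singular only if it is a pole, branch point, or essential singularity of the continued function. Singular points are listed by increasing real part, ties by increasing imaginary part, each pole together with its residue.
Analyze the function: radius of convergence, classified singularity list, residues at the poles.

Denominator factor (θ**2 - 5*θ/7 - 1): discriminant 221/49, real irrational roots 5/14 + (1/14)*sqrt(221) and 5/14 - (1/14)*sqrt(221); poles of order 1, moduli 5/14 + (1/14)*sqrt(221) and -5/14 + (1/14)*sqrt(221).
The radius of convergence is the smallest modulus among the singular points: -5/14 + (1/14)*sqrt(221).
The factor θ**2 - 5*θ/7 - 1 splits as (θ - a)(θ - a') with a = 5/14 - (1/14)*sqrt(221), a' = 5/14 + (1/14)*sqrt(221). At the order-1 pole a set g(θ) = (θ - a)*f(θ) = [-θ**2 + 4*θ + 5/9] / (θ - a').
Simple pole: residue = g(a) at a = 5/14 - (1/14)*sqrt(221), which is 23/14 - (643/27846)*sqrt(221).
The factor θ**2 - 5*θ/7 - 1 splits as (θ - a)(θ - a') with a = 5/14 + (1/14)*sqrt(221), a' = 5/14 - (1/14)*sqrt(221). At the order-1 pole a set g(θ) = (θ - a)*f(θ) = [-θ**2 + 4*θ + 5/9] / (θ - a').
Simple pole: residue = g(a) at a = 5/14 + (1/14)*sqrt(221), which is 23/14 + (643/27846)*sqrt(221).
List the singular points by increasing real part (a conjugate pair: the negative imaginary part first).

Radius of convergence at 0: -5/14 + (1/14)*sqrt(221).
At 5/14 - (1/14)*sqrt(221): a pole of order 1; residue 23/14 - (643/27846)*sqrt(221).
At 5/14 + (1/14)*sqrt(221): a pole of order 1; residue 23/14 + (643/27846)*sqrt(221).


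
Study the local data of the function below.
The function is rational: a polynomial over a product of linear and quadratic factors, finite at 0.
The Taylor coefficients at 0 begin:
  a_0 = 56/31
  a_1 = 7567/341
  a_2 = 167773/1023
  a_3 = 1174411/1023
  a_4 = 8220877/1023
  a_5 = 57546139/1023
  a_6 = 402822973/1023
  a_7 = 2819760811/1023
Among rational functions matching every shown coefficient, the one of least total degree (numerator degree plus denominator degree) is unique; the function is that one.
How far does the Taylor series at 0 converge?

The radius of convergence is 1/7.

No rational of total degree below 3 reproduces all 8 coefficients; solving the [2/1] Pade equations on them gives f(n) = (-26*n**2/21 - 15*n/11 - 8/31)/(n - 1/7), whose expansion matches every shown term.
Denominator factor (n - 1/7): pole of order 1 at 1/7, modulus 1/7.
The radius of convergence is the smallest modulus among the singular points: 1/7.


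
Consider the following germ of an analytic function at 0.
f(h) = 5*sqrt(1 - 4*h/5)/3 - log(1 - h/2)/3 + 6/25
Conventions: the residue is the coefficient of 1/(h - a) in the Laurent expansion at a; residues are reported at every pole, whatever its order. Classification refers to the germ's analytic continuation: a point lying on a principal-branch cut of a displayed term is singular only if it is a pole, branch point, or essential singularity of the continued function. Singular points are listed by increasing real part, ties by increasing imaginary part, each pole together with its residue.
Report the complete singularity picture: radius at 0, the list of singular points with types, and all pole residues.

Radius of convergence at 0: 5/4.
At 5/4: an algebraic (square-root) branch point.
At 2: a logarithmic branch point.

Branch term (5/3)*sqrt(1 - h/(5/4)): its argument vanishes at h = 5/4, a square-root branch point, modulus 5/4.
Branch term (-1/3)*log(1 - h/(2)): its argument vanishes at h = 2, a logarithmic branch point, modulus 2.
The radius of convergence is the smallest modulus among the singular points: 5/4.
List the singular points by increasing real part (a conjugate pair: the negative imaginary part first).


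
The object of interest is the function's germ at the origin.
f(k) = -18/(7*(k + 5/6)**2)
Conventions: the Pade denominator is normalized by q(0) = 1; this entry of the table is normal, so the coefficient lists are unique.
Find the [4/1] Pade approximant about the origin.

Taylor coefficients needed (expand at 0): a_0 = -648/175, a_1 = 7776/875, a_2 = -69984/4375, a_3 = 559872/21875, a_4 = -839808/21875, a_5 = 30233088/546875.
Write the denominator as Q(k) = 1 + q1*k. Requiring Q*f - P = O(k^6) with deg P <= 4 kills the coefficients of k^5..k^5 in Q*f:
  k^5: a_5 + q1*a_4 = 0, i.e. 30233088/546875 + (-839808/21875)*q1 = 0.
Solving this linear system: q1 = 36/25.
The numerator is Q*f truncated at degree 4: P0 = a_0 = -648/175; P1 = a_1 + q1*a_0 = 15552/4375; P2 = a_2 + q1*a_1 = -69984/21875; P3 = a_3 + q1*a_2 = 279936/109375; P4 = a_4 + q1*a_3 = -839808/546875.

The Pade approximant has numerator coefficients [-648/175, 15552/4375, -69984/21875, 279936/109375, -839808/546875]; denominator coefficients [1, 36/25].


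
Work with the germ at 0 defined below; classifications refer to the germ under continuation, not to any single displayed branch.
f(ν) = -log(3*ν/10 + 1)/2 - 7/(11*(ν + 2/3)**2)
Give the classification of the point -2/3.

The point is a pole of order 2.

The denominator factor ν + 2/3 vanishes at -2/3 and appears to the power 2; the numerator there equals -7/11, nonzero, and no other factor vanishes.
The branch terms are analytic at this point.
Hence a pole whose order is the multiplicity, 2.


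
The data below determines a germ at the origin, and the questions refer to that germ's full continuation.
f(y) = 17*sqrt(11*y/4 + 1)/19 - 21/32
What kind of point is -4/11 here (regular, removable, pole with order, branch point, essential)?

The point is an algebraic (square-root) branch point.

The term (17/19)*sqrt(1 - y/(-4/11)) has argument 1 - -4/11/(-4/11) = 0 at -4/11: a square-root (algebraic, two-sheeted) branch point; the remaining terms are analytic or single-valued there.


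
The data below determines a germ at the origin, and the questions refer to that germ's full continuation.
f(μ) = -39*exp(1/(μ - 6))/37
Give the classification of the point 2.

The point is a regular point.

There is no denominator, hence no pole anywhere.
The essential point of exp(1/(μ - (6))) is 6, not 2.
So the germ continues analytically to 2.


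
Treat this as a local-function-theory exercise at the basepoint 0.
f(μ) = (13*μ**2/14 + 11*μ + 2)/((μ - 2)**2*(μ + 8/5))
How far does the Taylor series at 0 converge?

The radius of convergence is 8/5.

Denominator factor (μ + 8/5): pole of order 1 at -8/5, modulus 8/5.
Denominator factor (μ - 2)^2: pole of order 2 at 2, modulus 2.
The radius of convergence is the smallest modulus among the singular points: 8/5.


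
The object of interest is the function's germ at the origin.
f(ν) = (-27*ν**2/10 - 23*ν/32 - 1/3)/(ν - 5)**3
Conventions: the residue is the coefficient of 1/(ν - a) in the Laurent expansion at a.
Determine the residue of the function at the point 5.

The residue is -27/10.

At the order-3 pole 5 set g(ν) = (ν - (5))^3*f(ν) = -27*ν**2/10 - 23*ν/32 - 1/3.
Order-3 pole: residue = g''(a)/2; g''(5) = -27/5, so the residue is -27/10.


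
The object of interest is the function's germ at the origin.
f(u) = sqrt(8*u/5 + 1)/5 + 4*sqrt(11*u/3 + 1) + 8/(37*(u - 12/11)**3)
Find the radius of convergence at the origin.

The radius of convergence is 3/11.

Denominator factor (u - 12/11)^3: pole of order 3 at 12/11, modulus 12/11.
Branch term (1/5)*sqrt(1 - u/(-5/8)): its argument vanishes at u = -5/8, a square-root branch point, modulus 5/8.
Branch term (4)*sqrt(1 - u/(-3/11)): its argument vanishes at u = -3/11, a square-root branch point, modulus 3/11.
The radius of convergence is the smallest modulus among the singular points: 3/11.


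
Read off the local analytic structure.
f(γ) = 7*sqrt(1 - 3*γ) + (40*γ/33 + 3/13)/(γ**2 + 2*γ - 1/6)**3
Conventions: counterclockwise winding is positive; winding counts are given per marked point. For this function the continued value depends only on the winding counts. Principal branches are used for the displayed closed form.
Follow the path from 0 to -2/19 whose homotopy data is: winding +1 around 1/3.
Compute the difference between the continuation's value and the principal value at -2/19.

The rational part is single-valued and drops out of the difference; each branch term changes only by its own monodromy.
(7)*sqrt(1 - γ/(1/3)): winding +1 is odd, the square root flips sign, contributing -2*(7)*sqrt(1 - (-2/19)/(1/3)) = -2*(7)*sqrt(25/19) = -(70/19)*sqrt(19).
Summing the contributions at γ = -2/19 gives -(70/19)*sqrt(19).

Continued minus principal equals -(70/19)*sqrt(19).


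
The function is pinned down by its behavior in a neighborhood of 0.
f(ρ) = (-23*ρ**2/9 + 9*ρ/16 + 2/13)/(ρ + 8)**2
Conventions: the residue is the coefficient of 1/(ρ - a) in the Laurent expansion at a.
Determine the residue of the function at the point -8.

At the order-2 pole -8 set g(ρ) = (ρ - (-8))^2*f(ρ) = -23*ρ**2/9 + 9*ρ/16 + 2/13.
Order-2 pole: residue = g'(a); g'(-8) = 5969/144, so the residue is 5969/144.

The residue is 5969/144.


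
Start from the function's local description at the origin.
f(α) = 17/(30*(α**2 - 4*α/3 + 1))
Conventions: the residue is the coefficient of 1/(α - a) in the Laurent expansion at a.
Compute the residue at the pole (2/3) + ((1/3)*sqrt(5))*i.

The factor α**2 - 4*α/3 + 1 splits as (α - a)(α - a') with a = (2/3) + ((1/3)*sqrt(5))*i, a' = (2/3) - ((1/3)*sqrt(5))*i. At the order-1 pole a set g(α) = (α - a)*f(α) = [17/30] / (α - a').
Simple pole: residue = g(a) at a = (2/3) + ((1/3)*sqrt(5))*i, which is -((17/100)*sqrt(5))*i.

The residue is -((17/100)*sqrt(5))*i.


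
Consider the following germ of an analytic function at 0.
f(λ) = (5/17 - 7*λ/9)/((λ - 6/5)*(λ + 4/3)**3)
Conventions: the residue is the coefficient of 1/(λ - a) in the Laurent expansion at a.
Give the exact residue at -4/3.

The residue is 36675/932824.

At the order-3 pole -4/3 set g(λ) = (λ - (-4/3))^3*f(λ) = (5/17 - 7*λ/9)/(λ - 6/5).
Order-3 pole: residue = g''(a)/2; g''(-4/3) = 36675/466412, so the residue is 36675/932824.


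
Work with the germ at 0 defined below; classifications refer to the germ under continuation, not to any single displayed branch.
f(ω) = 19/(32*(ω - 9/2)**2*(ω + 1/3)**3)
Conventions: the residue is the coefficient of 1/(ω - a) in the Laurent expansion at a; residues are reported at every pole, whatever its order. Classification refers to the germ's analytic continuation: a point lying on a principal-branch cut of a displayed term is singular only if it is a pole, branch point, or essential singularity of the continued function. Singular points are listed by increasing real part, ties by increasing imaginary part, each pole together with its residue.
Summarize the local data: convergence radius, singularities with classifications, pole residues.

Radius of convergence at 0: 1/3.
At -1/3: a pole of order 3; residue 4617/1414562.
At 9/2: a pole of order 2; residue -4617/1414562.

Denominator factor (ω - 9/2)^2: pole of order 2 at 9/2, modulus 9/2.
Denominator factor (ω + 1/3)^3: pole of order 3 at -1/3, modulus 1/3.
The radius of convergence is the smallest modulus among the singular points: 1/3.
At the order-3 pole -1/3 set g(ω) = (ω - (-1/3))^3*f(ω) = 19/(32*(ω - 9/2)**2).
Order-3 pole: residue = g''(a)/2; g''(-1/3) = 4617/707281, so the residue is 4617/1414562.
At the order-2 pole 9/2 set g(ω) = (ω - (9/2))^2*f(ω) = 19/(32*(ω + 1/3)**3).
Order-2 pole: residue = g'(a); g'(9/2) = -4617/1414562, so the residue is -4617/1414562.
List the singular points by increasing real part (a conjugate pair: the negative imaginary part first).


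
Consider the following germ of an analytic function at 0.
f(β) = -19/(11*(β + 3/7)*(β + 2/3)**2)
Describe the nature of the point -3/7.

The point is a pole of order 1.

The denominator factor β + 3/7 vanishes at -3/7 and appears to the power 1; the numerator there equals -19/11, nonzero, and no other factor vanishes.
Hence a pole whose order is the multiplicity, 1.


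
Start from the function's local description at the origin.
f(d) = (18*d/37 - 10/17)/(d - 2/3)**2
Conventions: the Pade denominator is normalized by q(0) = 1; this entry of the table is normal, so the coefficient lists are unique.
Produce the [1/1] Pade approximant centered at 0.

Taylor coefficients needed (expand at 0): a_0 = -45/34, a_1 = -1809/629, a_2 = -28431/5032.
Write the denominator as Q(d) = 1 + q1*d. Requiring Q*f - P = O(d^3) with deg P <= 1 kills the coefficients of d^2..d^2 in Q*f:
  d^2: a_2 + q1*a_1 = 0, i.e. -28431/5032 + (-1809/629)*q1 = 0.
Solving this linear system: q1 = -1053/536.
The numerator is Q*f truncated at degree 1: P0 = a_0 = -45/34; P1 = a_1 + q1*a_0 = -186003/674288.

The Pade approximant has numerator coefficients [-45/34, -186003/674288]; denominator coefficients [1, -1053/536].


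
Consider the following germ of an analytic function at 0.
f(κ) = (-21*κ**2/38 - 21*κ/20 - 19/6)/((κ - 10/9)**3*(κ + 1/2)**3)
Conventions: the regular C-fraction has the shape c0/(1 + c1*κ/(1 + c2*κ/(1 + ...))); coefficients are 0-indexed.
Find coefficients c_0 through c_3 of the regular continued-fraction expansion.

The regular C-fraction coefficients are [4617/250, 282/95, 35243/35720, -16744805579/3776639880].

Taylor coefficients (expand at 0): a_0 = 4617/250, a_1 = -34263/625, a_2 = 4119579/19000, a_3 = -183385539/296875.
c0 = a_0 = 4617/250. Peel one level at a time: if S = 1 + c*κ/S' with S'(0) = 1, then c is the κ-coefficient of S and S' = c*κ/(S - 1).
S_1 = c0/f = 1 + (282/95)*κ + (-105729/36100)*κ^2 + ...; c1 = 282/95.
S_2 = c1*κ/(S_1 - 1) = 1 + (35243/35720)*κ + (16744805579/3827755200)*κ^2 + ...; c2 = 35243/35720.
S_3 = c2*κ/(S_2 - 1) = 1 + (-16744805579/3776639880)*κ + ...; c3 = -16744805579/3776639880.


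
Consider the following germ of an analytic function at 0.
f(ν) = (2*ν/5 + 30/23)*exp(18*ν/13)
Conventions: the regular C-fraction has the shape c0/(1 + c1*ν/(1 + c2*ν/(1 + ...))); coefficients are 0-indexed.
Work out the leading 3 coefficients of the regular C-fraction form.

The regular C-fraction coefficients are [30/23, -1649/975, 1404301/1607775].

Taylor coefficients (expand at 0): a_0 = 30/23, a_1 = 3298/1495, a_2 = 35064/19435.
c0 = a_0 = 30/23. Peel one level at a time: if S = 1 + c*ν/S' with S'(0) = 1, then c is the ν-coefficient of S and S' = c*ν/(S - 1).
S_1 = c0/f = 1 + (-1649/975)*ν + (1404301/950625)*ν^2 + ...; c1 = -1649/975.
S_2 = c1*ν/(S_1 - 1) = 1 + (1404301/1607775)*ν + ...; c2 = 1404301/1607775.


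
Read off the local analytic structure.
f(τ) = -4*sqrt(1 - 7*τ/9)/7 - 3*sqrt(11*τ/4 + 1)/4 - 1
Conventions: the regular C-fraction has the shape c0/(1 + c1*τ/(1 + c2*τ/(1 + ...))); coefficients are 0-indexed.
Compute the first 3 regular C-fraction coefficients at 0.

Taylor coefficients (expand at 0): a_0 = -65/28, a_1 = -233/288, a_2 = 31195/41472.
c0 = a_0 = -65/28. Peel one level at a time: if S = 1 + c*τ/S' with S'(0) = 1, then c is the τ-coefficient of S and S' = c*τ/(S - 1).
S_1 = c0/f = 1 + (-1631/4680)*τ + (19514047/43804800)*τ^2 + ...; c1 = -1631/4680.
S_2 = c1*τ/(S_1 - 1) = 1 + (2787721/2180880)*τ + ...; c2 = 2787721/2180880.

The regular C-fraction coefficients are [-65/28, -1631/4680, 2787721/2180880].


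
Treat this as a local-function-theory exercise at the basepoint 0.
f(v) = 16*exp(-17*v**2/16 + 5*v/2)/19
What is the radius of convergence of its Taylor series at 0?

The factor exp(-17*v**2/16 + 5*v/2) is entire and contributes no finite singular point.
The polynomial part has no poles.
No finite singular points: the Taylor series at 0 converges everywhere.

The radius of convergence is infinite.


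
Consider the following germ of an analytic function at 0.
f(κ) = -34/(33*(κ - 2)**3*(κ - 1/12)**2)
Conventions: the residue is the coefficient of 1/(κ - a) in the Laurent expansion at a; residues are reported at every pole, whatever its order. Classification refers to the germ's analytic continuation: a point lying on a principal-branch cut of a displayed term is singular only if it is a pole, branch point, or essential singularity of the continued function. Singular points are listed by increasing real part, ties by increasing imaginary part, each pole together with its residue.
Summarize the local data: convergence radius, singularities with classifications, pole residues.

Denominator factor (κ - 2)^3: pole of order 3 at 2, modulus 2.
Denominator factor (κ - 1/12)^2: pole of order 2 at 1/12, modulus 1/12.
The radius of convergence is the smallest modulus among the singular points: 1/12.
At the order-2 pole 1/12 set g(κ) = (κ - (1/12))^2*f(κ) = -34/(33*(κ - 2)**3).
Order-2 pole: residue = g'(a); g'(1/12) = 705024/3078251, so the residue is 705024/3078251.
At the order-3 pole 2 set g(κ) = (κ - (2))^3*f(κ) = -34/(33*(κ - 1/12)**2).
Order-3 pole: residue = g''(a)/2; g''(2) = -1410048/3078251, so the residue is -705024/3078251.
List the singular points by increasing real part (a conjugate pair: the negative imaginary part first).

Radius of convergence at 0: 1/12.
At 1/12: a pole of order 2; residue 705024/3078251.
At 2: a pole of order 3; residue -705024/3078251.


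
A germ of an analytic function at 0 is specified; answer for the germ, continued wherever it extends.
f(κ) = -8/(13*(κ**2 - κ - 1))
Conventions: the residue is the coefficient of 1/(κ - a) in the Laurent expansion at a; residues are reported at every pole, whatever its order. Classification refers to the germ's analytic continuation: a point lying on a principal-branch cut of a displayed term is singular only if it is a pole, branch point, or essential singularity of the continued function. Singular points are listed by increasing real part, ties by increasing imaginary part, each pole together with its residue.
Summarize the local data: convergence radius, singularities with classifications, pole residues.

Radius of convergence at 0: -1/2 + (1/2)*sqrt(5).
At 1/2 - (1/2)*sqrt(5): a pole of order 1; residue (8/65)*sqrt(5).
At 1/2 + (1/2)*sqrt(5): a pole of order 1; residue -(8/65)*sqrt(5).

Denominator factor (κ**2 - κ - 1): discriminant 5, real irrational roots 1/2 + (1/2)*sqrt(5) and 1/2 - (1/2)*sqrt(5); poles of order 1, moduli 1/2 + (1/2)*sqrt(5) and -1/2 + (1/2)*sqrt(5).
The radius of convergence is the smallest modulus among the singular points: -1/2 + (1/2)*sqrt(5).
The factor κ**2 - κ - 1 splits as (κ - a)(κ - a') with a = 1/2 - (1/2)*sqrt(5), a' = 1/2 + (1/2)*sqrt(5). At the order-1 pole a set g(κ) = (κ - a)*f(κ) = [-8/13] / (κ - a').
Simple pole: residue = g(a) at a = 1/2 - (1/2)*sqrt(5), which is (8/65)*sqrt(5).
The factor κ**2 - κ - 1 splits as (κ - a)(κ - a') with a = 1/2 + (1/2)*sqrt(5), a' = 1/2 - (1/2)*sqrt(5). At the order-1 pole a set g(κ) = (κ - a)*f(κ) = [-8/13] / (κ - a').
Simple pole: residue = g(a) at a = 1/2 + (1/2)*sqrt(5), which is -(8/65)*sqrt(5).
List the singular points by increasing real part (a conjugate pair: the negative imaginary part first).


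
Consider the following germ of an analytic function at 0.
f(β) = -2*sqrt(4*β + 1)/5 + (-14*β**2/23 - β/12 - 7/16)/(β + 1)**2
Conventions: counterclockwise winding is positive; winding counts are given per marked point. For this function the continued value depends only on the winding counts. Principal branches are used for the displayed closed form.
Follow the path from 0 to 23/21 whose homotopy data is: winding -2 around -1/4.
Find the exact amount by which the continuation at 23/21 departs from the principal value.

The rational part is single-valued and drops out of the difference; each branch term changes only by its own monodromy.
(-2/5)*sqrt(1 - β/(-1/4)): winding -2 is even, the square root returns to the same sheet, contribution 0.
Summing the contributions at β = 23/21 gives 0.

Continued minus principal equals 0.


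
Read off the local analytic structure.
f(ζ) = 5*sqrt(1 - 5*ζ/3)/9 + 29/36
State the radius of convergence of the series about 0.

Branch term (5/9)*sqrt(1 - ζ/(3/5)): its argument vanishes at ζ = 3/5, a square-root branch point, modulus 3/5.
The radius of convergence is the smallest modulus among the singular points: 3/5.

The radius of convergence is 3/5.


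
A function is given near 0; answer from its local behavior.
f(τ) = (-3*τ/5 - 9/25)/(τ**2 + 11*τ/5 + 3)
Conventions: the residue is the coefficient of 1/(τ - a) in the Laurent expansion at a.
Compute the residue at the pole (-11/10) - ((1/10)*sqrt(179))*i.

The factor τ**2 + 11*τ/5 + 3 splits as (τ - a)(τ - a') with a = (-11/10) - ((1/10)*sqrt(179))*i, a' = (-11/10) + ((1/10)*sqrt(179))*i. At the order-1 pole a set g(τ) = (τ - a)*f(τ) = [-3*τ/5 - 9/25] / (τ - a').
Simple pole: residue = g(a) at a = (-11/10) - ((1/10)*sqrt(179))*i, which is (-3/10) + ((3/358)*sqrt(179))*i.

The residue is (-3/10) + ((3/358)*sqrt(179))*i.


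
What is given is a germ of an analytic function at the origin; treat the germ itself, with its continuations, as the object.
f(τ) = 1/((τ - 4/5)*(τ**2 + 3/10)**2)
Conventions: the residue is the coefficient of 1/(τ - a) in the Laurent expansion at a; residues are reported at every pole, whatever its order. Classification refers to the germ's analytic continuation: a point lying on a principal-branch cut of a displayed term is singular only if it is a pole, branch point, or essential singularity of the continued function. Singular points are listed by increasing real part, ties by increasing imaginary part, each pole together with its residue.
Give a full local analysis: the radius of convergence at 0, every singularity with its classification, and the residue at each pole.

Radius of convergence at 0: (1/10)*sqrt(30).
At -((1/10)*sqrt(30))*i: a pole of order 2; residue (-1250/2209) - ((7700/19881)*sqrt(30))*i.
At ((1/10)*sqrt(30))*i: a pole of order 2; residue (-1250/2209) + ((7700/19881)*sqrt(30))*i.
At 4/5: a pole of order 1; residue 2500/2209.


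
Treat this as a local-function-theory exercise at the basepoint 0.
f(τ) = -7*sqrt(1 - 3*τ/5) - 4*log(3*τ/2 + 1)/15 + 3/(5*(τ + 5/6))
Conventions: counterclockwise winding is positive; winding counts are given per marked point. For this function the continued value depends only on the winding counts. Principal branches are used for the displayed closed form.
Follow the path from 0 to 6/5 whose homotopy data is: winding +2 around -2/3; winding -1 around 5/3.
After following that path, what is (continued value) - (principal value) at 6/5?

Continued minus principal equals ((14/5)*sqrt(7)) - ((16/15)*pi)*i.

The rational part is single-valued and drops out of the difference; each branch term changes only by its own monodromy.
(-7)*sqrt(1 - τ/(5/3)): winding -1 is odd, the square root flips sign, contributing -2*(-7)*sqrt(1 - (6/5)/(5/3)) = -2*(-7)*sqrt(7/25) = (14/5)*sqrt(7).
(-4/15)*log(1 - τ/(-2/3)): each positive loop around -2/3 adds 2*pi*i to the log, so winding +2 contributes (-4/15)*(2)*2*pi*i = -(16/15)*pi*i.
Summing the contributions at τ = 6/5 gives ((14/5)*sqrt(7)) - ((16/15)*pi)*i.


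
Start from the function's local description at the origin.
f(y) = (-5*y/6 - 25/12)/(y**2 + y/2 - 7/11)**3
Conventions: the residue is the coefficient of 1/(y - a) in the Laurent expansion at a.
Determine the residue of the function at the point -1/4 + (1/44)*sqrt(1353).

The factor y**2 + y/2 - 7/11 splits as (y - a)(y - a') with a = -1/4 + (1/44)*sqrt(1353), a' = -1/4 - (1/44)*sqrt(1353). At the order-3 pole a set g(y) = (y - a)^3*f(y) = [-5*y/6 - 25/12] / (y - a')^3.
Order-3 pole: residue = g''(a)/2; g''(-1/4 + (1/44)*sqrt(1353)) = -(9680/206763)*sqrt(1353), so the residue is -(4840/206763)*sqrt(1353).

The residue is -(4840/206763)*sqrt(1353).


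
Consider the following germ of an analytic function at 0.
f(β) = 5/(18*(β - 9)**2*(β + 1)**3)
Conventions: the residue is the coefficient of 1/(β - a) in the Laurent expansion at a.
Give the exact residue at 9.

The residue is -1/12000.

At the order-2 pole 9 set g(β) = (β - (9))^2*f(β) = 5/(18*(β + 1)**3).
Order-2 pole: residue = g'(a); g'(9) = -1/12000, so the residue is -1/12000.


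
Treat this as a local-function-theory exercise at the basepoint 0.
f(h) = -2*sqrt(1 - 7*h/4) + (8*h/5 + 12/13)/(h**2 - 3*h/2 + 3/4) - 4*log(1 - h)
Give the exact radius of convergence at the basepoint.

Denominator factor (h**2 - 3*h/2 + 3/4): discriminant -3/4, complex-conjugate roots (3/4) + ((1/4)*sqrt(3))*i and (3/4) - ((1/4)*sqrt(3))*i; poles of order 1, moduli (1/2)*sqrt(3) and (1/2)*sqrt(3).
Branch term (-2)*sqrt(1 - h/(4/7)): its argument vanishes at h = 4/7, a square-root branch point, modulus 4/7.
Branch term (-4)*log(1 - h/(1)): its argument vanishes at h = 1, a logarithmic branch point, modulus 1.
The radius of convergence is the smallest modulus among the singular points: 4/7.

The radius of convergence is 4/7.


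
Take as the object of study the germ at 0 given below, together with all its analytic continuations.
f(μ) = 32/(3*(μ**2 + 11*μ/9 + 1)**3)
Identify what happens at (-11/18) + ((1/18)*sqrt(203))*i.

The denominator factor μ**2 + 11*μ/9 + 1 vanishes at (-11/18) + ((1/18)*sqrt(203))*i and appears to the power 3; the numerator there equals 32/3, nonzero, and no other factor vanishes.
Hence a pole whose order is the multiplicity, 3.

The point is a pole of order 3.


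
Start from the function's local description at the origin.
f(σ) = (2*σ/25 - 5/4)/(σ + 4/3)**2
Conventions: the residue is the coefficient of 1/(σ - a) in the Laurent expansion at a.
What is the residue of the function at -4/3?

At the order-2 pole -4/3 set g(σ) = (σ - (-4/3))^2*f(σ) = 2*σ/25 - 5/4.
Order-2 pole: residue = g'(a); g'(-4/3) = 2/25, so the residue is 2/25.

The residue is 2/25.


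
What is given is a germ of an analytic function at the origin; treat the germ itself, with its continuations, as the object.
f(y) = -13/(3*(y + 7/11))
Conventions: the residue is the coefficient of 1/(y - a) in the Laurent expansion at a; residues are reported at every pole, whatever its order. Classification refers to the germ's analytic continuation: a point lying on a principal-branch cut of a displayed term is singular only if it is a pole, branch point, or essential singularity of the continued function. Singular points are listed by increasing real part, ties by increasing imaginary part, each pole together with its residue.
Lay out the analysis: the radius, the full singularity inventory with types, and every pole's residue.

Radius of convergence at 0: 7/11.
At -7/11: a pole of order 1; residue -13/3.

Denominator factor (y + 7/11): pole of order 1 at -7/11, modulus 7/11.
The radius of convergence is the smallest modulus among the singular points: 7/11.
At the order-1 pole -7/11 set g(y) = (y - (-7/11))*f(y) = -13/3.
Simple pole: residue = g(a) at a = -7/11, which is -13/3.


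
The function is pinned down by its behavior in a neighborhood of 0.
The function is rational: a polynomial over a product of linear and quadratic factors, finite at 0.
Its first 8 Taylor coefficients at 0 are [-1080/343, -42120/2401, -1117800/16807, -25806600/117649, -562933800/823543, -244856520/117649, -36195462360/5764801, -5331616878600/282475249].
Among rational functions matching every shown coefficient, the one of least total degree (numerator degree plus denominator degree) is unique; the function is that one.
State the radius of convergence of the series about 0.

No rational of total degree below 4 reproduces all 8 coefficients; solving the [0/4] Pade equations on them gives f(σ) = -5/(3*(σ - 7/6)**3*(σ - 1/3)), whose expansion matches every shown term.
Denominator factor (σ - 7/6)^3: pole of order 3 at 7/6, modulus 7/6.
Denominator factor (σ - 1/3): pole of order 1 at 1/3, modulus 1/3.
The radius of convergence is the smallest modulus among the singular points: 1/3.

The radius of convergence is 1/3.


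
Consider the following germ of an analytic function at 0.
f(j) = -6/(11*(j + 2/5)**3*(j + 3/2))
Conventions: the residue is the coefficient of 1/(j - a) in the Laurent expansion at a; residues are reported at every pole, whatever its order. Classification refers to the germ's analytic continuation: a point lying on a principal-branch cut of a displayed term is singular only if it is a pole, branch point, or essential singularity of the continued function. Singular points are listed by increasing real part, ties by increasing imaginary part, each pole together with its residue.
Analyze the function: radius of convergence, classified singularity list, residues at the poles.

Radius of convergence at 0: 2/5.
At -3/2: a pole of order 1; residue 6000/14641.
At -2/5: a pole of order 3; residue -6000/14641.

Denominator factor (j + 3/2): pole of order 1 at -3/2, modulus 3/2.
Denominator factor (j + 2/5)^3: pole of order 3 at -2/5, modulus 2/5.
The radius of convergence is the smallest modulus among the singular points: 2/5.
At the order-1 pole -3/2 set g(j) = (j - (-3/2))*f(j) = -6/(11*(j + 2/5)**3).
Simple pole: residue = g(a) at a = -3/2, which is 6000/14641.
At the order-3 pole -2/5 set g(j) = (j - (-2/5))^3*f(j) = -6/(11*(j + 3/2)).
Order-3 pole: residue = g''(a)/2; g''(-2/5) = -12000/14641, so the residue is -6000/14641.
List the singular points by increasing real part (a conjugate pair: the negative imaginary part first).


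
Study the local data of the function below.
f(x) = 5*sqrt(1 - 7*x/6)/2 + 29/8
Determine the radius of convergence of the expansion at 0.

Branch term (5/2)*sqrt(1 - x/(6/7)): its argument vanishes at x = 6/7, a square-root branch point, modulus 6/7.
The radius of convergence is the smallest modulus among the singular points: 6/7.

The radius of convergence is 6/7.


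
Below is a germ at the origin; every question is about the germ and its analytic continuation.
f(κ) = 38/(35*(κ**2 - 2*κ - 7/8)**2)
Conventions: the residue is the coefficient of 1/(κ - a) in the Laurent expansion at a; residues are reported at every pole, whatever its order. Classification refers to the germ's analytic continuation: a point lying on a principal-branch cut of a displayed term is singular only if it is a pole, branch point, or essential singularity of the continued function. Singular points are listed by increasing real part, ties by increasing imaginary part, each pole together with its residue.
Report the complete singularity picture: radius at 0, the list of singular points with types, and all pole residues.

Radius of convergence at 0: -1 + (1/4)*sqrt(30).
At 1 - (1/4)*sqrt(30): a pole of order 2; residue (152/7875)*sqrt(30).
At 1 + (1/4)*sqrt(30): a pole of order 2; residue -(152/7875)*sqrt(30).

Denominator factor (κ**2 - 2*κ - 7/8)^2: discriminant 15/2, real irrational roots 1 + (1/4)*sqrt(30) and 1 - (1/4)*sqrt(30); poles of order 2, moduli 1 + (1/4)*sqrt(30) and -1 + (1/4)*sqrt(30).
The radius of convergence is the smallest modulus among the singular points: -1 + (1/4)*sqrt(30).
The factor κ**2 - 2*κ - 7/8 splits as (κ - a)(κ - a') with a = 1 - (1/4)*sqrt(30), a' = 1 + (1/4)*sqrt(30). At the order-2 pole a set g(κ) = (κ - a)^2*f(κ) = [38/35] / (κ - a')^2.
Order-2 pole: residue = g'(a); g'(1 - (1/4)*sqrt(30)) = (152/7875)*sqrt(30), so the residue is (152/7875)*sqrt(30).
The factor κ**2 - 2*κ - 7/8 splits as (κ - a)(κ - a') with a = 1 + (1/4)*sqrt(30), a' = 1 - (1/4)*sqrt(30). At the order-2 pole a set g(κ) = (κ - a)^2*f(κ) = [38/35] / (κ - a')^2.
Order-2 pole: residue = g'(a); g'(1 + (1/4)*sqrt(30)) = -(152/7875)*sqrt(30), so the residue is -(152/7875)*sqrt(30).
List the singular points by increasing real part (a conjugate pair: the negative imaginary part first).
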